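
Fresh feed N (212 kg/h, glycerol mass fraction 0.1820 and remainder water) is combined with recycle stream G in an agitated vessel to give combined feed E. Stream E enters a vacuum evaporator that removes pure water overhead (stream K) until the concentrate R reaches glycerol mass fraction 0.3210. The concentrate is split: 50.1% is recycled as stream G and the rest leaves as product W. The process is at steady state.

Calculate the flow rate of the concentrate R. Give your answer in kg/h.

Overall glycerol balance (none leaves overhead): glycerol in fresh feed = glycerol in product, i.e. 212×0.182 = (1−0.501)·R·0.321.
R = 38.584/(0.321×0.499) = 240.88 kg/h.

240.9 kg/h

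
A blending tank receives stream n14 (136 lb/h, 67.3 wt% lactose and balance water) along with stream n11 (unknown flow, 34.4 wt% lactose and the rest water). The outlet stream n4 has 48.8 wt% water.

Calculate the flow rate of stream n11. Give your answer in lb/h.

130.3 lb/h

Let n11 be the unknown flow. Total out = 136 + n11.
water balance: 44.472 + 0.656·n11 = 0.488·(136 + n11)
(0.656 − 0.488)·n11 = 0.488×136 − 44.472 = 21.896
n11 = 21.896 / 0.168 = 130.33 lb/h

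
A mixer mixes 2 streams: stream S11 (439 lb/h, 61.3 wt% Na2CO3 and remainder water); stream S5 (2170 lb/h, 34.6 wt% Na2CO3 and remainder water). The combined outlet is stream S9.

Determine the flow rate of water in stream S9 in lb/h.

1589 lb/h

water out = water in = 439×0.387 + 2170×0.654 = 1589.1 lb/h.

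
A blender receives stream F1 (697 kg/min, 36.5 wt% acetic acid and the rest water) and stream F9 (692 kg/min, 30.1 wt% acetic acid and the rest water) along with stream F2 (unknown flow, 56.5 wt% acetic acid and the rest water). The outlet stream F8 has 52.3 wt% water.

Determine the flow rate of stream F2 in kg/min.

2271 kg/min

Let F2 be the unknown flow. Total out = 1389 + F2.
water balance: 926.3 + 0.435·F2 = 0.523·(1389 + F2)
(0.435 − 0.523)·F2 = 0.523×1389 − 926.3 = -199.86
F2 = -199.86 / -0.088 = 2271.1 kg/min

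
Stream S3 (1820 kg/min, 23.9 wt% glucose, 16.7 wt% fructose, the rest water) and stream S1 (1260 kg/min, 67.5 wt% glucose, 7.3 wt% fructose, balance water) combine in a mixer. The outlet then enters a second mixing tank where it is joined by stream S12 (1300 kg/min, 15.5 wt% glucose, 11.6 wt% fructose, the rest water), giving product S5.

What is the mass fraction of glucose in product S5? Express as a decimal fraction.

Overall, product flow = 4380 kg/min.
glucose in = 1820×0.239 + 1260×0.675 + 1300×0.155 = 1487 kg/min.
glucose fraction in S5 = 0.339.

0.339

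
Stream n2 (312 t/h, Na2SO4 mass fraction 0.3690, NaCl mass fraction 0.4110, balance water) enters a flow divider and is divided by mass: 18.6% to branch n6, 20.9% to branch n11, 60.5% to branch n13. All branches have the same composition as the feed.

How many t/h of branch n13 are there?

188.8 t/h

Branch n13 flow = 0.605×312 = 188.76 t/h.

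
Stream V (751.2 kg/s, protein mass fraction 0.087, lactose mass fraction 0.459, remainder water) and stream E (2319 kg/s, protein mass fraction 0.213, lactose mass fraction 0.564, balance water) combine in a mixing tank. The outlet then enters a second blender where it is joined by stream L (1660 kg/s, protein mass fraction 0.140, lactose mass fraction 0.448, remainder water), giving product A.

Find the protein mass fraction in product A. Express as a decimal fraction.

0.167

Overall, product flow = 4730.2 kg/s.
protein in = 751.2×0.087 + 2319×0.213 + 1660×0.140 = 791.7 kg/s.
protein fraction in A = 0.167.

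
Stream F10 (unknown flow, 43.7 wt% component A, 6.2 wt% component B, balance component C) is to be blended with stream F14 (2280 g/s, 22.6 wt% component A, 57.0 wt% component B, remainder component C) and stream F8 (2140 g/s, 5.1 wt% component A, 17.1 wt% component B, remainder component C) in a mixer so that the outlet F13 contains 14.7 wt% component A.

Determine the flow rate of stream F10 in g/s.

87.31 g/s

Let F10 be the unknown flow. Total out = 4420 + F10.
component A balance: 624.42 + 0.437·F10 = 0.147·(4420 + F10)
(0.437 − 0.147)·F10 = 0.147×4420 − 624.42 = 25.32
F10 = 25.32 / 0.290 = 87.31 g/s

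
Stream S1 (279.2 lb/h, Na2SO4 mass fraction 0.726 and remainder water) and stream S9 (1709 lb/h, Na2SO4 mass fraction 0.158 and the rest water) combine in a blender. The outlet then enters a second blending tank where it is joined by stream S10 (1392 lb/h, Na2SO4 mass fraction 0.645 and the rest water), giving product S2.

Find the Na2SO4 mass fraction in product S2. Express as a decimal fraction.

Overall, product flow = 3380.2 lb/h.
Na2SO4 in = 279.2×0.726 + 1709×0.158 + 1392×0.645 = 1370.6 lb/h.
Na2SO4 fraction in S2 = 0.405.

0.405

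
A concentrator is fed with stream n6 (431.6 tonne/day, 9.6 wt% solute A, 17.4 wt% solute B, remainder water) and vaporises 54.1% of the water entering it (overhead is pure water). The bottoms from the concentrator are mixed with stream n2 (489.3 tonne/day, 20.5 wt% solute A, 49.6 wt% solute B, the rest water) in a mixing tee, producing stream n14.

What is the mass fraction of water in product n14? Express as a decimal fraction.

Vapour removed = 0.541×0.730×431.6 = 170.45 tonne/day; concentrate = 261.15 tonne/day.
water reaching the mixer = 144.62 (from concentrate) + 489.3×0.299 = 290.92 tonne/day.
Product flow = 261.15 + 489.3 = 750.45 tonne/day; water fraction = 0.388.

0.388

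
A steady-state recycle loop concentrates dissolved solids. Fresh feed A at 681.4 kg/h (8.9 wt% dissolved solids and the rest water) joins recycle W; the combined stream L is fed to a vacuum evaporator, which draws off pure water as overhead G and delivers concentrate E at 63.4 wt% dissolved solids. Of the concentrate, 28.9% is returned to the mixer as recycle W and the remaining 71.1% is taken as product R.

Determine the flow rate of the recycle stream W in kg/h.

38.88 kg/h

Overall dissolved solids balance (none leaves overhead): dissolved solids in fresh feed = dissolved solids in product, i.e. 681.4×0.089 = (1−0.289)·E·0.634.
E = 60.645/(0.634×0.711) = 134.53 kg/h.
Recycle W = 0.289×134.53 = 38.88 kg/h.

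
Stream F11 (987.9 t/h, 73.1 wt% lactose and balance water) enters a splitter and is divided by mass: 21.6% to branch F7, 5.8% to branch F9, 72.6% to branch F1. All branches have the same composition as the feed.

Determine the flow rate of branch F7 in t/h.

213.4 t/h

Branch F7 flow = 0.216×987.9 = 213.39 t/h.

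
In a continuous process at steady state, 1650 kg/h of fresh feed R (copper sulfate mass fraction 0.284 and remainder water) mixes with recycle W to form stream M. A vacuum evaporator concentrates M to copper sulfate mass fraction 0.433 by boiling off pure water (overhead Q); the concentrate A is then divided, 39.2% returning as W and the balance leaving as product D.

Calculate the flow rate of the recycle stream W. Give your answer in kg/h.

697.7 kg/h

Overall copper sulfate balance (none leaves overhead): copper sulfate in fresh feed = copper sulfate in product, i.e. 1650×0.284 = (1−0.392)·A·0.433.
A = 468.6/(0.433×0.608) = 1780 kg/h.
Recycle W = 0.392×1780 = 697.75 kg/h.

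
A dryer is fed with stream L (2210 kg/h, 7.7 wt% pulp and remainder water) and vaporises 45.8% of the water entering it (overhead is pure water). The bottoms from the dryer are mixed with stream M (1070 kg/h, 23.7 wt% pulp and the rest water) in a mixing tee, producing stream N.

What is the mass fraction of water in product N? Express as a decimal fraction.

Vapour removed = 0.458×0.923×2210 = 934.24 kg/h; concentrate = 1275.8 kg/h.
water reaching the mixer = 1105.6 (from concentrate) + 1070×0.763 = 1922 kg/h.
Product flow = 1275.8 + 1070 = 2345.8 kg/h; water fraction = 0.819.

0.819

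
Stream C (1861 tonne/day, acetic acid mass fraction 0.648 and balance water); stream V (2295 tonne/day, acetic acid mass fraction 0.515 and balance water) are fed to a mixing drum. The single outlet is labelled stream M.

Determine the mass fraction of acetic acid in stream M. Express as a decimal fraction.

0.575

Total flow out = 1861 + 2295 = 4156 tonne/day.
acetic acid in = 1861×0.648 + 2295×0.515 = 2387.9 tonne/day.
acetic acid mass fraction in M = 2387.9/4156 = 0.575.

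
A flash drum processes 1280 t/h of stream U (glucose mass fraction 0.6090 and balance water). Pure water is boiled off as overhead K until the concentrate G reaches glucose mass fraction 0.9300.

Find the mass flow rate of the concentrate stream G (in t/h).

838.2 t/h

glucose is conserved: 1280×0.609 = 779.52 t/h all reports to the concentrate.
Concentrate = 779.52/(target fraction) = 838.19 t/h.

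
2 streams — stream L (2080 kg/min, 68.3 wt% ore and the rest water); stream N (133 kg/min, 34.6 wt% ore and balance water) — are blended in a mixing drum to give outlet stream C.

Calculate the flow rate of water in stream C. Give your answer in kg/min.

water out = water in = 2080×0.317 + 133×0.654 = 746.34 kg/min.

746.3 kg/min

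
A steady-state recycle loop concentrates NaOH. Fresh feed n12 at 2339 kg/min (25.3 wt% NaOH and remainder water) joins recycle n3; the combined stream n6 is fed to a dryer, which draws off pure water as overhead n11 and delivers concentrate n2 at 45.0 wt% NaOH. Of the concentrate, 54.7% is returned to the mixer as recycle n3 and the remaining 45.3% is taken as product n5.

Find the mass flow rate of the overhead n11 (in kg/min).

1024 kg/min

Overall NaOH balance (none leaves overhead): NaOH in fresh feed = NaOH in product, i.e. 2339×0.253 = (1−0.547)·n2·0.450.
n2 = 591.77/(0.450×0.453) = 2903 kg/min.
Recycle n3 = 0.547×2903 = 1587.9 kg/min.
Combined feed n6 = 2339 + 1587.9 = 3926.9 kg/min.
Overhead n11 = n6 − n2 = 3926.9 − 2903 = 1024 kg/min.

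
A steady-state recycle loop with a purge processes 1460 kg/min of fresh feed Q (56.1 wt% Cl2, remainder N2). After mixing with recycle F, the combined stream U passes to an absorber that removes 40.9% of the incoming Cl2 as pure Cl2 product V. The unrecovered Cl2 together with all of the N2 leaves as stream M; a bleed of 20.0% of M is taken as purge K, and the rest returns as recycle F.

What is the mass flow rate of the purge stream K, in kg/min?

N2 enters only via Q and leaves only via the purge: 1460×0.439 = 0.200×(N2 in M), and the absorber passes all N2, so N2 in U = N2 in M = 3204.7 kg/min.
Cl2 in U: m_A = 1460×0.561 + (1−0.200)·(1−0.409)·m_A, so m_A = 819.06/0.5272 = 1553.6 kg/min.
M = (1−0.409)×1553.6 + 3204.7 = 4122.9 kg/min.
Purge K = 0.200×4122.9 = 824.58 kg/min.

824.6 kg/min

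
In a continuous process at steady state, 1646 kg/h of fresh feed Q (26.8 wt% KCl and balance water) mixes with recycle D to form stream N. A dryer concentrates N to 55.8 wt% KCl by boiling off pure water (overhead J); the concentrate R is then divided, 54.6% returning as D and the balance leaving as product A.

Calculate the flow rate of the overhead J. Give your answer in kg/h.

855.4 kg/h

Overall KCl balance (none leaves overhead): KCl in fresh feed = KCl in product, i.e. 1646×0.268 = (1−0.546)·R·0.558.
R = 441.13/(0.558×0.454) = 1741.3 kg/h.
Recycle D = 0.546×1741.3 = 950.75 kg/h.
Combined feed N = 1646 + 950.75 = 2596.8 kg/h.
Overhead J = N − R = 2596.8 − 1741.3 = 855.45 kg/h.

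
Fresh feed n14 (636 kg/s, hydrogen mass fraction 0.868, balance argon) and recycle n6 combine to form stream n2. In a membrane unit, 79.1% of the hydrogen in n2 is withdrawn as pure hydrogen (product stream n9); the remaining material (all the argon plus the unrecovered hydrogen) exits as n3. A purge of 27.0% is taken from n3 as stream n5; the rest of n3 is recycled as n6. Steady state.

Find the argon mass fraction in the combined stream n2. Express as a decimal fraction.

argon enters only via n14 and leaves only via the purge: 636×0.132 = 0.270×(argon in n3), and the membrane unit passes all argon, so argon in n2 = argon in n3 = 310.93 kg/s.
hydrogen in n2: m_A = 636×0.868 + (1−0.270)·(1−0.791)·m_A, so m_A = 552.05/0.8474 = 651.44 kg/s.
n2 = 651.44 + 310.93 = 962.37 kg/s.
argon fraction in n2 = 310.93/962.37 = 0.323.

0.323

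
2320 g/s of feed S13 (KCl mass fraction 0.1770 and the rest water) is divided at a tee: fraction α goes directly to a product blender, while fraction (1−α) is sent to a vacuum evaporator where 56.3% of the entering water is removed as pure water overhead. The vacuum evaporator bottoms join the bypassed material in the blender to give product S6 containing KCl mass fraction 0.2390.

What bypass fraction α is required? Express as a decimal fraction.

0.440

All 2320×0.177 = 410.64 g/s of KCl reaches S6, so S6 = 410.64/0.239 = 1718.2 g/s and vapour = 601.84 g/s.
The evaporator receives (1−α)·2320 of feed at 0.823 water and removes 0.563 of that water:
0.563×0.823×(1−α)×2320 = 601.84
(1−α) = 601.84/1075 = 0.5599;  α = 0.4401.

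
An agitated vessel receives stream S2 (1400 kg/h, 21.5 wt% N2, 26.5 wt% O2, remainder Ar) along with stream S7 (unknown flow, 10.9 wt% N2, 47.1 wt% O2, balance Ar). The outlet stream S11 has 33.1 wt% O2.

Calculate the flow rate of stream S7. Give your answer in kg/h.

660 kg/h

Let S7 be the unknown flow. Total out = 1400 + S7.
O2 balance: 371 + 0.471·S7 = 0.331·(1400 + S7)
(0.471 − 0.331)·S7 = 0.331×1400 − 371 = 92.4
S7 = 92.4 / 0.140 = 660 kg/h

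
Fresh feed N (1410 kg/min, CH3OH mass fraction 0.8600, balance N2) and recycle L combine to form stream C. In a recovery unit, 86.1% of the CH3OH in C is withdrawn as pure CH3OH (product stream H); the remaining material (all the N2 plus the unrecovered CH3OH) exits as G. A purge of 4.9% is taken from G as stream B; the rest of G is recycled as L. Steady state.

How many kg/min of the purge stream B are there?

N2 enters only via N and leaves only via the purge: 1410×0.140 = 0.049×(N2 in G), and the recovery unit passes all N2, so N2 in C = N2 in G = 4028.6 kg/min.
CH3OH in C: m_A = 1410×0.860 + (1−0.049)·(1−0.861)·m_A, so m_A = 1212.6/0.8678 = 1397.3 kg/min.
G = (1−0.861)×1397.3 + 4028.6 = 4222.8 kg/min.
Purge B = 0.049×4222.8 = 206.92 kg/min.

206.9 kg/min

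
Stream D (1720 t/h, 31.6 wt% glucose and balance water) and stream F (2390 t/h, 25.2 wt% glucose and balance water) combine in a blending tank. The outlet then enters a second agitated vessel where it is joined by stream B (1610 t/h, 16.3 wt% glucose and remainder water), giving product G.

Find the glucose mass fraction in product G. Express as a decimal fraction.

Overall, product flow = 5720 t/h.
glucose in = 1720×0.316 + 2390×0.252 + 1610×0.163 = 1408.2 t/h.
glucose fraction in G = 0.246.

0.246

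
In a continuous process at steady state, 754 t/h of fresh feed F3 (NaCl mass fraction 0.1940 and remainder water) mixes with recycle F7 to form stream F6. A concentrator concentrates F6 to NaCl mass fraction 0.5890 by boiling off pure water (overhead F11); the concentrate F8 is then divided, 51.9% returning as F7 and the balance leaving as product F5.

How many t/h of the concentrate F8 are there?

516.3 t/h

Overall NaCl balance (none leaves overhead): NaCl in fresh feed = NaCl in product, i.e. 754×0.194 = (1−0.519)·F8·0.589.
F8 = 146.28/(0.589×0.481) = 516.31 t/h.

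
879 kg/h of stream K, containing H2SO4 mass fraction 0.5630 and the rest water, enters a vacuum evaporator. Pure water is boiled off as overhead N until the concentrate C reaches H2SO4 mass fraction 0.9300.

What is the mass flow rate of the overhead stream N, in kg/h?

H2SO4 is conserved: 879×0.563 = 494.88 kg/h all reports to the concentrate.
Concentrate = 494.88/(target fraction) = 532.13 kg/h.
Overhead = 879 − 532.13 = 346.87 kg/h.

346.9 kg/h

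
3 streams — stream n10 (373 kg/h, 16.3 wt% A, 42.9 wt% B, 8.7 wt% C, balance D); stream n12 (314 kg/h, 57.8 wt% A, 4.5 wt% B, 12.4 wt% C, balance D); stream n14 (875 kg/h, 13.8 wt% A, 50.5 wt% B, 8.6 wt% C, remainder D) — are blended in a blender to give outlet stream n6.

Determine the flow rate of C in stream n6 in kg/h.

146.6 kg/h

C out = C in = 373×0.087 + 314×0.124 + 875×0.086 = 146.64 kg/h.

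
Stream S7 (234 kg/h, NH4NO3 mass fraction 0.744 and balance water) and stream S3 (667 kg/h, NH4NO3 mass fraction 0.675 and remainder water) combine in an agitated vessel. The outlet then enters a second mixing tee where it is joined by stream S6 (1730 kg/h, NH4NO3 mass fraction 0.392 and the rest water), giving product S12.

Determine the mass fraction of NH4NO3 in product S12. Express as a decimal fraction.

Overall, product flow = 2631 kg/h.
NH4NO3 in = 234×0.744 + 667×0.675 + 1730×0.392 = 1302.5 kg/h.
NH4NO3 fraction in S12 = 0.495.

0.495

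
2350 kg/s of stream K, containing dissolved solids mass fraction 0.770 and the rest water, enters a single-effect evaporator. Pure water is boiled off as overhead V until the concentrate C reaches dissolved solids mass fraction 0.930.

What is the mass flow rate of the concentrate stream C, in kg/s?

dissolved solids is conserved: 2350×0.770 = 1809.5 kg/s all reports to the concentrate.
Concentrate = 1809.5/(target fraction) = 1945.7 kg/s.

1946 kg/s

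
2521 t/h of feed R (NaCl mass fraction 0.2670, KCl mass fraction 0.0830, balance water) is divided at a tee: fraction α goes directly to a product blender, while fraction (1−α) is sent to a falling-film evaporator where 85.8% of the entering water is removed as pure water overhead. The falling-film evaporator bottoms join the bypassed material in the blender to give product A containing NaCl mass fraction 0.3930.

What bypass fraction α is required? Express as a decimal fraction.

0.425

All 2521×0.267 = 673.11 t/h of NaCl reaches A, so A = 673.11/0.393 = 1712.7 t/h and vapour = 808.26 t/h.
The evaporator receives (1−α)·2521 of feed at 0.650 water and removes 0.858 of that water:
0.858×0.650×(1−α)×2521 = 808.26
(1−α) = 808.26/1406 = 0.5749;  α = 0.4251.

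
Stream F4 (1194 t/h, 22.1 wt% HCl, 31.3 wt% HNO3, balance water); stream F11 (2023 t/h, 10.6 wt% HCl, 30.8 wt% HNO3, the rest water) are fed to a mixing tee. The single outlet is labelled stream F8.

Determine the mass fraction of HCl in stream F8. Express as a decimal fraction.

0.149

Total flow out = 1194 + 2023 = 3217 t/h.
HCl in = 1194×0.221 + 2023×0.106 = 478.31 t/h.
HCl mass fraction in F8 = 478.31/3217 = 0.149.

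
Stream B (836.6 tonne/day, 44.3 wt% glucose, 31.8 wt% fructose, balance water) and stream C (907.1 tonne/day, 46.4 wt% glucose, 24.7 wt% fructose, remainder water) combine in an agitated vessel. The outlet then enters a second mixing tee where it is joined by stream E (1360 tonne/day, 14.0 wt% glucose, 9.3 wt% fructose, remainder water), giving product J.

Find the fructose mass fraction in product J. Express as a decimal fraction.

0.199

Overall, product flow = 3103.7 tonne/day.
fructose in = 836.6×0.318 + 907.1×0.247 + 1360×0.093 = 616.57 tonne/day.
fructose fraction in J = 0.199.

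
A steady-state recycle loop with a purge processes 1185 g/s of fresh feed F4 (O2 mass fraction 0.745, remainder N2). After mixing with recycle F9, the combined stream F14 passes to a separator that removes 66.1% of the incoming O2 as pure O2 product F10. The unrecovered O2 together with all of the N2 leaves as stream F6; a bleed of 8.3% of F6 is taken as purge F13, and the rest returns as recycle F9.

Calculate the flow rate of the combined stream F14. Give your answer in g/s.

4922 g/s

N2 enters only via F4 and leaves only via the purge: 1185×0.255 = 0.083×(N2 in F6), and the separator passes all N2, so N2 in F14 = N2 in F6 = 3640.7 g/s.
O2 in F14: m_A = 1185×0.745 + (1−0.083)·(1−0.661)·m_A, so m_A = 882.83/0.6891 = 1281.1 g/s.
F14 = 1281.1 + 3640.7 = 4921.7 g/s.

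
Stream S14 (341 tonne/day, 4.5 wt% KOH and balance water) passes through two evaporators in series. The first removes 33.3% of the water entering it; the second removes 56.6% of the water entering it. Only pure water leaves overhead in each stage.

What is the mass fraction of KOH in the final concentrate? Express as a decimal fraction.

0.140

water in feed = 341×0.955 = 325.65 tonne/day.
After stage 1: water left = (1−0.333)×325.65 = 217.21; stream total = 232.56 tonne/day.
After stage 2: water left = (1−0.566)×217.21 = 94.27; final concentrate = 109.61 tonne/day.
KOH fraction = 15.345/109.61 = 0.140.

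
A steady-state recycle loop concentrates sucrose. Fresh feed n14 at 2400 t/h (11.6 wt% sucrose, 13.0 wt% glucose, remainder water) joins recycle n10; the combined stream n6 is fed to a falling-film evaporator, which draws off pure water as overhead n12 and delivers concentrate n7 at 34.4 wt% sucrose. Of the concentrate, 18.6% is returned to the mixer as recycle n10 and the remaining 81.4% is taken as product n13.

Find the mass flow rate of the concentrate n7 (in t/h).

994.2 t/h

Overall sucrose balance (none leaves overhead): sucrose in fresh feed = sucrose in product, i.e. 2400×0.116 = (1−0.186)·n7·0.344.
n7 = 278.4/(0.344×0.814) = 994.23 t/h.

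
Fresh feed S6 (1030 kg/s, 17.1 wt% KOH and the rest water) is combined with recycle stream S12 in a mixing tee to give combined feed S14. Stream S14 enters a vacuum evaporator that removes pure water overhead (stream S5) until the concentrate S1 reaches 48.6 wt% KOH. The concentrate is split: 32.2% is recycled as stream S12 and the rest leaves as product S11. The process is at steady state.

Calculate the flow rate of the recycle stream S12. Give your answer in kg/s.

Overall KOH balance (none leaves overhead): KOH in fresh feed = KOH in product, i.e. 1030×0.171 = (1−0.322)·S1·0.486.
S1 = 176.13/(0.486×0.678) = 534.52 kg/s.
Recycle S12 = 0.322×534.52 = 172.12 kg/s.

172.1 kg/s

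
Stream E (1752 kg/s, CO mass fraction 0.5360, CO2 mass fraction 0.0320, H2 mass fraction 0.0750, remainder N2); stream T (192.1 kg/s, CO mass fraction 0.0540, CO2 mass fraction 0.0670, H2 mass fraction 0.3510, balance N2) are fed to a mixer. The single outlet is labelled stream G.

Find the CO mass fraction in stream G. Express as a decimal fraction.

0.4884

Total flow out = 1752 + 192.1 = 1944.1 kg/s.
CO in = 1752×0.536 + 192.1×0.054 = 949.45 kg/s.
CO mass fraction in G = 949.45/1944.1 = 0.4884.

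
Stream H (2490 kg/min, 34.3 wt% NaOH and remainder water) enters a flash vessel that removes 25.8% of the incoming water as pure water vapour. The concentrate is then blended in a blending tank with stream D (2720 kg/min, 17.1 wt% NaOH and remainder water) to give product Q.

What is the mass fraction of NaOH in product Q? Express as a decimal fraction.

Vapour removed = 0.258×0.657×2490 = 422.07 kg/min; concentrate = 2067.9 kg/min.
NaOH reaching the mixer = 854.07 (from concentrate) + 2720×0.171 = 1319.2 kg/min.
Product flow = 2067.9 + 2720 = 4787.9 kg/min; NaOH fraction = 0.276.

0.276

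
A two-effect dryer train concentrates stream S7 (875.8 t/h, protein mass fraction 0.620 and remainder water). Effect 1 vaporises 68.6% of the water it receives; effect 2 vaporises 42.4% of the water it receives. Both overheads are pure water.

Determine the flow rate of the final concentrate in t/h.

water in feed = 875.8×0.380 = 332.8 t/h.
After stage 1: water left = (1−0.686)×332.8 = 104.5; stream total = 647.5 t/h.
After stage 2: water left = (1−0.424)×104.5 = 60.192; final concentrate = 603.19 t/h.

603.2 t/h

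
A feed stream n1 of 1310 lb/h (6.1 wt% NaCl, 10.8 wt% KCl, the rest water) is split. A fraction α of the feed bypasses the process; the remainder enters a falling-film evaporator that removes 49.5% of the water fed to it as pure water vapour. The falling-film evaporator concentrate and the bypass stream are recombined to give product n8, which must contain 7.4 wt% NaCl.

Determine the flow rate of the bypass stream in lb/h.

750.5 lb/h

All 1310×0.061 = 79.91 lb/h of NaCl reaches n8, so n8 = 79.91/0.074 = 1079.9 lb/h and vapour = 230.14 lb/h.
The evaporator receives (1−α)·1310 of feed at 0.831 water and removes 0.495 of that water:
0.495×0.831×(1−α)×1310 = 230.14
(1−α) = 230.14/538.86 = 0.4271;  α = 0.5729.
Bypass flow = 0.5729×1310 = 750.53 lb/h.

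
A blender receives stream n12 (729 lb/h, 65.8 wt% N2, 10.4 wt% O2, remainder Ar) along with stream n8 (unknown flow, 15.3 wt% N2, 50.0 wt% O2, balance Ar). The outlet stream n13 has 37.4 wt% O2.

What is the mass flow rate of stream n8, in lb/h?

Let n8 be the unknown flow. Total out = 729 + n8.
O2 balance: 75.816 + 0.500·n8 = 0.374·(729 + n8)
(0.500 − 0.374)·n8 = 0.374×729 − 75.816 = 196.83
n8 = 196.83 / 0.126 = 1562.1 lb/h

1562 lb/h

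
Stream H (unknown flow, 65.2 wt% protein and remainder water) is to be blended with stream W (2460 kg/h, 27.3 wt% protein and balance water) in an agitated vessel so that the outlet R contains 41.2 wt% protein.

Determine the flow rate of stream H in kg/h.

1425 kg/h

Let H be the unknown flow. Total out = 2460 + H.
protein balance: 671.58 + 0.652·H = 0.412·(2460 + H)
(0.652 − 0.412)·H = 0.412×2460 − 671.58 = 341.94
H = 341.94 / 0.240 = 1424.7 kg/h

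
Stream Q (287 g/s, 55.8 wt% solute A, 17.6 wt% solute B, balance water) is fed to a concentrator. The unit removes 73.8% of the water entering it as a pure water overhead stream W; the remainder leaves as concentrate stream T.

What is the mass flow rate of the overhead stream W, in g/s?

water entering = 287×0.266 = 76.342 g/s; overhead removed = 0.738×76.342 = 56.34 g/s.

56.34 g/s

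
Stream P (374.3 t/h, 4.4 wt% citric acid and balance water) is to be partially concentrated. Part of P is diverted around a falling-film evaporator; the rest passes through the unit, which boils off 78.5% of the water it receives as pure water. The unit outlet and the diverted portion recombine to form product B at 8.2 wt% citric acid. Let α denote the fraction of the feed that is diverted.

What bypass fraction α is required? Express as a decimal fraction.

0.382

All 374.3×0.044 = 16.469 t/h of citric acid reaches B, so B = 16.469/0.082 = 200.84 t/h and vapour = 173.46 t/h.
The evaporator receives (1−α)·374.3 of feed at 0.956 water and removes 0.785 of that water:
0.785×0.956×(1−α)×374.3 = 173.46
(1−α) = 173.46/280.9 = 0.6175;  α = 0.3825.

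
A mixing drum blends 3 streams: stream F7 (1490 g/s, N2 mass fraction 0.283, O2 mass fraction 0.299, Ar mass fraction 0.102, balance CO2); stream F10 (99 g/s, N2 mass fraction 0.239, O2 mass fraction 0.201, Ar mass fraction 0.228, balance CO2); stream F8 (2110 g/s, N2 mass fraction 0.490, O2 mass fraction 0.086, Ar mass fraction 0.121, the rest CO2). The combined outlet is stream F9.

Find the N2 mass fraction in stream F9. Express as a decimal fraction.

0.400

Total flow out = 1490 + 99 + 2110 = 3699 g/s.
N2 in = 1490×0.283 + 99×0.239 + 2110×0.490 = 1479.2 g/s.
N2 mass fraction in F9 = 1479.2/3699 = 0.400.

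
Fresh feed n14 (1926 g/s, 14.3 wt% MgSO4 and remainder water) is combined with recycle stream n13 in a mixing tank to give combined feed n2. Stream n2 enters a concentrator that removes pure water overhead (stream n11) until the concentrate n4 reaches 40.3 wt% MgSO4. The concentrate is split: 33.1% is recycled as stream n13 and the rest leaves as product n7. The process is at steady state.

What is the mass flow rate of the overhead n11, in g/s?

Overall MgSO4 balance (none leaves overhead): MgSO4 in fresh feed = MgSO4 in product, i.e. 1926×0.143 = (1−0.331)·n4·0.403.
n4 = 275.42/(0.403×0.669) = 1021.6 g/s.
Recycle n13 = 0.331×1021.6 = 338.13 g/s.
Combined feed n2 = 1926 + 338.13 = 2264.1 g/s.
Overhead n11 = n2 − n4 = 2264.1 − 1021.6 = 1242.6 g/s.

1243 g/s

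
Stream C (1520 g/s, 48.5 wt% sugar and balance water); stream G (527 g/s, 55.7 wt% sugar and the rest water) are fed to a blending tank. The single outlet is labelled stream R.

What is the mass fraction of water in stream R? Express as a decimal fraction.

0.496

Total flow out = 1520 + 527 = 2047 g/s.
water in = 1520×0.515 + 527×0.443 = 1016.3 g/s.
water mass fraction in R = 1016.3/2047 = 0.496.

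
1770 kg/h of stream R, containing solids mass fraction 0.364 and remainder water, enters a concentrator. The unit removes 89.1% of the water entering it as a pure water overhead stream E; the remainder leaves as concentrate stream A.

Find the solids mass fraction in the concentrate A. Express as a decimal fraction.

0.840

solids is not removed: 1770×0.364 = 644.28 kg/h of solids enters A.
water entering = 1770×0.636 = 1125.7 kg/h; overhead removed = 0.891×1125.7 = 1003 kg/h.
Concentrate = 1770 − 1003 = 766.98 kg/h.
Mass fraction = 644.28/766.98 = 0.840.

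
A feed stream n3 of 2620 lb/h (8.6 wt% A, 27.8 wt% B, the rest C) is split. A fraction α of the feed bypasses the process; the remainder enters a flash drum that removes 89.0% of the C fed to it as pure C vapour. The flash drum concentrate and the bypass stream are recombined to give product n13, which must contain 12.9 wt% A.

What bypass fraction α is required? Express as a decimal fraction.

0.411

All 2620×0.086 = 225.32 lb/h of A reaches n13, so n13 = 225.32/0.129 = 1746.7 lb/h and vapour = 873.33 lb/h.
The evaporator receives (1−α)·2620 of feed at 0.636 C and removes 0.890 of that C:
0.890×0.636×(1−α)×2620 = 873.33
(1−α) = 873.33/1483 = 0.5889;  α = 0.4111.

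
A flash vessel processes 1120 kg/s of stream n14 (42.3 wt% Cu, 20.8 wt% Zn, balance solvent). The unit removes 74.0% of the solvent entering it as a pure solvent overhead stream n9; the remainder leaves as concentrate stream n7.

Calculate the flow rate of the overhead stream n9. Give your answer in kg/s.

305.8 kg/s

solvent entering = 1120×0.369 = 413.28 kg/s; overhead removed = 0.740×413.28 = 305.83 kg/s.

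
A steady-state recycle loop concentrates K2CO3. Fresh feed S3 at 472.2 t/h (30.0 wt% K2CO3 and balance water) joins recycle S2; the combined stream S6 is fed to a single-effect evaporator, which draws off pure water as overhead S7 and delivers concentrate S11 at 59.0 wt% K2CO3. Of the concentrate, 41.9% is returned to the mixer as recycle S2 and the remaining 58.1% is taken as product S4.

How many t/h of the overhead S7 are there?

232.1 t/h

Overall K2CO3 balance (none leaves overhead): K2CO3 in fresh feed = K2CO3 in product, i.e. 472.2×0.300 = (1−0.419)·S11·0.590.
S11 = 141.66/(0.590×0.581) = 413.26 t/h.
Recycle S2 = 0.419×413.26 = 173.15 t/h.
Combined feed S6 = 472.2 + 173.15 = 645.35 t/h.
Overhead S7 = S6 − S11 = 645.35 − 413.26 = 232.1 t/h.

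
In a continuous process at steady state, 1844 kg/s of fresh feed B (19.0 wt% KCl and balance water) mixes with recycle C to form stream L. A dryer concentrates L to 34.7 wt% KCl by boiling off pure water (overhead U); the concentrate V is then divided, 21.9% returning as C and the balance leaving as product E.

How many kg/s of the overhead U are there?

Overall KCl balance (none leaves overhead): KCl in fresh feed = KCl in product, i.e. 1844×0.190 = (1−0.219)·V·0.347.
V = 350.36/(0.347×0.781) = 1292.8 kg/s.
Recycle C = 0.219×1292.8 = 283.12 kg/s.
Combined feed L = 1844 + 283.12 = 2127.1 kg/s.
Overhead U = L − V = 2127.1 − 1292.8 = 834.32 kg/s.

834.3 kg/s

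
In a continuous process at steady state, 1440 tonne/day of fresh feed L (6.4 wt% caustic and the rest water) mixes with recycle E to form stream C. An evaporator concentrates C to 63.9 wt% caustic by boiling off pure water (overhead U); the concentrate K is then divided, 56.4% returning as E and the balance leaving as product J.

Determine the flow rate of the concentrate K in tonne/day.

Overall caustic balance (none leaves overhead): caustic in fresh feed = caustic in product, i.e. 1440×0.064 = (1−0.564)·K·0.639.
K = 92.16/(0.639×0.436) = 330.79 tonne/day.

330.8 tonne/day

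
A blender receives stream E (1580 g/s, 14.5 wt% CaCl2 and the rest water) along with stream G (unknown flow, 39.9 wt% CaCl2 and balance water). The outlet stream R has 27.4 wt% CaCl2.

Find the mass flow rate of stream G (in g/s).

1631 g/s

Let G be the unknown flow. Total out = 1580 + G.
CaCl2 balance: 229.1 + 0.399·G = 0.274·(1580 + G)
(0.399 − 0.274)·G = 0.274×1580 − 229.1 = 203.82
G = 203.82 / 0.125 = 1630.6 g/s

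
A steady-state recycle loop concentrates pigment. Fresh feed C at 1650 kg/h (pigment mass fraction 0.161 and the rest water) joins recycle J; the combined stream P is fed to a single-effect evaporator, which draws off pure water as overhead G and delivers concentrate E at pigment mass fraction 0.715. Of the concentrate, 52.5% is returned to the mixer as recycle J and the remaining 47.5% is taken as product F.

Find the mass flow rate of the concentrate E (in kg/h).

Overall pigment balance (none leaves overhead): pigment in fresh feed = pigment in product, i.e. 1650×0.161 = (1−0.525)·E·0.715.
E = 265.65/(0.715×0.475) = 782.19 kg/h.

782.2 kg/h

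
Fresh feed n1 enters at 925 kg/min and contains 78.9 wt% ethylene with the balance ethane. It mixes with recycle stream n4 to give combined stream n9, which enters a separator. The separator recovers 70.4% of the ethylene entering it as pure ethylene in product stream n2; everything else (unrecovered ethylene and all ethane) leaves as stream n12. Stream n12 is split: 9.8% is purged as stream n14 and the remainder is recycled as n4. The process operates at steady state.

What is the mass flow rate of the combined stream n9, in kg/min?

ethane enters only via n1 and leaves only via the purge: 925×0.211 = 0.098×(ethane in n12), and the separator passes all ethane, so ethane in n9 = ethane in n12 = 1991.6 kg/min.
ethylene in n9: m_A = 925×0.789 + (1−0.098)·(1−0.704)·m_A, so m_A = 729.83/0.7330 = 995.66 kg/min.
n9 = 995.66 + 1991.6 = 2987.2 kg/min.

2987 kg/min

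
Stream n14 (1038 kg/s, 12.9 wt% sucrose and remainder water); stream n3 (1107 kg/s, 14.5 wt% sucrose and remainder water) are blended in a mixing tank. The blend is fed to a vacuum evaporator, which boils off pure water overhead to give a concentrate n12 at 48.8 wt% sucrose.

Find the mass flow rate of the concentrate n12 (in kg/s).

sucrose entering = 1038×0.129 + 1107×0.145 = 294.42 kg/s.
All sucrose reports to n12, so n12 = 294.42/0.488 = 603.31 kg/s.

603.3 kg/s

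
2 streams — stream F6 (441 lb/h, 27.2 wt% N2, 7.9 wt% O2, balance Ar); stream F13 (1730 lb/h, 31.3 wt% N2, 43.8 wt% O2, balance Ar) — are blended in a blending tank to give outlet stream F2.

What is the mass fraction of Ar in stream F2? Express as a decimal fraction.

0.330

Total flow out = 441 + 1730 = 2171 lb/h.
Ar in = 441×0.649 + 1730×0.249 = 716.98 lb/h.
Ar mass fraction in F2 = 716.98/2171 = 0.330.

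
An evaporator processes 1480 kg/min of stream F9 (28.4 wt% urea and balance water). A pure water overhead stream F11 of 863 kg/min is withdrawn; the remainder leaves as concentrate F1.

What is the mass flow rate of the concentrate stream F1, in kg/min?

Concentrate = 1480 − 863 = 617 kg/min.

617 kg/min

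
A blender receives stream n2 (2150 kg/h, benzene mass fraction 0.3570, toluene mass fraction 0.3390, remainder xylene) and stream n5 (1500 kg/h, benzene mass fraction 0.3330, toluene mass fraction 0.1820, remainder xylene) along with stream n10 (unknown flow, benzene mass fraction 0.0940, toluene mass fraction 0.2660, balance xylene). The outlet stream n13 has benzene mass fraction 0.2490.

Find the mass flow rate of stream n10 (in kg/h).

Let n10 be the unknown flow. Total out = 3650 + n10.
benzene balance: 1267 + 0.094·n10 = 0.249·(3650 + n10)
(0.094 − 0.249)·n10 = 0.249×3650 − 1267 = -358.2
n10 = -358.2 / -0.155 = 2311 kg/h

2311 kg/h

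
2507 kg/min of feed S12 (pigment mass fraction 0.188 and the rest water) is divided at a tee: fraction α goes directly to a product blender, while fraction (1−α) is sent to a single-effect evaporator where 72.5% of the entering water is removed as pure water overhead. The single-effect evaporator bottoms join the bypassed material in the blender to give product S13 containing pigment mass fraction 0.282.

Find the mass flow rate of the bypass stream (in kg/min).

All 2507×0.188 = 471.32 kg/min of pigment reaches S13, so S13 = 471.32/0.282 = 1671.3 kg/min and vapour = 835.67 kg/min.
The evaporator receives (1−α)·2507 of feed at 0.812 water and removes 0.725 of that water:
0.725×0.812×(1−α)×2507 = 835.67
(1−α) = 835.67/1475.9 = 0.5662;  α = 0.4338.
Bypass flow = 0.4338×2507 = 1087.5 kg/min.

1087 kg/min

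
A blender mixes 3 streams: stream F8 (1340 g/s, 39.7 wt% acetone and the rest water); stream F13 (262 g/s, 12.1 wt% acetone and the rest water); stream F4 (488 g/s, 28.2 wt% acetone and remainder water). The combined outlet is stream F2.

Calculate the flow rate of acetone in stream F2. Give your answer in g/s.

701.3 g/s

acetone out = acetone in = 1340×0.397 + 262×0.121 + 488×0.282 = 701.3 g/s.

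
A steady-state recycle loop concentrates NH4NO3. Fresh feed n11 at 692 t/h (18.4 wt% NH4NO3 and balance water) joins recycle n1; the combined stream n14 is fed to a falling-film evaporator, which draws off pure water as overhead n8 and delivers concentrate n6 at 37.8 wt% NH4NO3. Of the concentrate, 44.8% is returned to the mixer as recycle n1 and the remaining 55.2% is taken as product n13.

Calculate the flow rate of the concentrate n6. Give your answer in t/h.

Overall NH4NO3 balance (none leaves overhead): NH4NO3 in fresh feed = NH4NO3 in product, i.e. 692×0.184 = (1−0.448)·n6·0.378.
n6 = 127.33/(0.378×0.552) = 610.23 t/h.

610.2 t/h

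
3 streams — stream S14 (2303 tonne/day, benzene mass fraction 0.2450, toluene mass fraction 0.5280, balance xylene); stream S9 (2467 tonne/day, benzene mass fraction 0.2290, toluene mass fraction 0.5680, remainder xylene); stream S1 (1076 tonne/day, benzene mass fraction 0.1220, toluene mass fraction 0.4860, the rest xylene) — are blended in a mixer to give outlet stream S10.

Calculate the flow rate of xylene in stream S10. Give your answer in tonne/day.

xylene out = xylene in = 2303×0.227 + 2467×0.203 + 1076×0.392 = 1445.4 tonne/day.

1445 tonne/day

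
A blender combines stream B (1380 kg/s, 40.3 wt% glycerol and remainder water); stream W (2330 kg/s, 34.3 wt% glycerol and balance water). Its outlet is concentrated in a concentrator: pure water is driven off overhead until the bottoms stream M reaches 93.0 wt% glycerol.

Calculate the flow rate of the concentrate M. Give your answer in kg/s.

glycerol entering = 1380×0.403 + 2330×0.343 = 1355.3 kg/s.
All glycerol reports to M, so M = 1355.3/0.930 = 1457.3 kg/s.

1457 kg/s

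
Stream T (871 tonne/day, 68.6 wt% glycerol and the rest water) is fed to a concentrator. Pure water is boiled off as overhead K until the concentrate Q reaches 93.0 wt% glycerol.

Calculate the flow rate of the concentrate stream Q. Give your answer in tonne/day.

642.5 tonne/day

glycerol is conserved: 871×0.686 = 597.51 tonne/day all reports to the concentrate.
Concentrate = 597.51/(target fraction) = 642.48 tonne/day.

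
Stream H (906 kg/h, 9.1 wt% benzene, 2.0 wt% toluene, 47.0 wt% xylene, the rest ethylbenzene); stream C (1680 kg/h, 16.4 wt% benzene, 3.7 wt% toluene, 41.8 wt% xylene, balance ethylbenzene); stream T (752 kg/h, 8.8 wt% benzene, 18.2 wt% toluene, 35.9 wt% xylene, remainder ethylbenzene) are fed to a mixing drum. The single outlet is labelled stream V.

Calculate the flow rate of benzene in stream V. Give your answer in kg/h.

424.1 kg/h

benzene out = benzene in = 906×0.091 + 1680×0.164 + 752×0.088 = 424.14 kg/h.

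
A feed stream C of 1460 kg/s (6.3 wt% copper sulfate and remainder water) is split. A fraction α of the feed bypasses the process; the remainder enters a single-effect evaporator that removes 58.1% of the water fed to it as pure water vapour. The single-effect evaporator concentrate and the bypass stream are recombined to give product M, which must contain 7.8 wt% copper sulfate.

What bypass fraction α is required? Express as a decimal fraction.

0.647

All 1460×0.063 = 91.98 kg/s of copper sulfate reaches M, so M = 91.98/0.078 = 1179.2 kg/s and vapour = 280.77 kg/s.
The evaporator receives (1−α)·1460 of feed at 0.937 water and removes 0.581 of that water:
0.581×0.937×(1−α)×1460 = 280.77
(1−α) = 280.77/794.82 = 0.3532;  α = 0.6468.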